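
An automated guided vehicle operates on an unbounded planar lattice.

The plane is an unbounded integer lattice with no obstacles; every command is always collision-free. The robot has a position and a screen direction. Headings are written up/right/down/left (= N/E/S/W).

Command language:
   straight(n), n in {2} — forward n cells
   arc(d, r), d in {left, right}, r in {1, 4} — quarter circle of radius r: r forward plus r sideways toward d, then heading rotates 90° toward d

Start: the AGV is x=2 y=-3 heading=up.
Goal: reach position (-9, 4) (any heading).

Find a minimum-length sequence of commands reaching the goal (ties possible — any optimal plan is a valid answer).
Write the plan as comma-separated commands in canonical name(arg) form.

initial: x=2 y=-3 heading=up
step 1 (arc(left, 4)): x=-2 y=1 heading=left
step 2 (arc(right, 1)): x=-3 y=2 heading=up
step 3 (arc(left, 4)): x=-7 y=6 heading=left
step 4 (arc(left, 1)): x=-8 y=5 heading=down
step 5 (arc(right, 1)): x=-9 y=4 heading=left
no 4-step plan works, so 5 is optimal.

arc(left, 4), arc(right, 1), arc(left, 4), arc(left, 1), arc(right, 1)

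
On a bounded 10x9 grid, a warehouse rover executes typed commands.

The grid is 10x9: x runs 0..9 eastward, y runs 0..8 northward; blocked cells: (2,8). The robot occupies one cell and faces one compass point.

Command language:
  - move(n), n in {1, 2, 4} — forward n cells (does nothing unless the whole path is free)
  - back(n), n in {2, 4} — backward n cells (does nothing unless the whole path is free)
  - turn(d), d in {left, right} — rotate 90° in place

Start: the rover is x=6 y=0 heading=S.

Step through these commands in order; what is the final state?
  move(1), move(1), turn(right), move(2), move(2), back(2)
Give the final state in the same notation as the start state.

x=4 y=0 heading=W

initial: x=6 y=0 heading=S
[1] after move(1): x=6 y=0 heading=S
[2] after move(1): x=6 y=0 heading=S
[3] after turn(right): x=6 y=0 heading=W
[4] after move(2): x=4 y=0 heading=W
[5] after move(2): x=2 y=0 heading=W
[6] after back(2): x=4 y=0 heading=W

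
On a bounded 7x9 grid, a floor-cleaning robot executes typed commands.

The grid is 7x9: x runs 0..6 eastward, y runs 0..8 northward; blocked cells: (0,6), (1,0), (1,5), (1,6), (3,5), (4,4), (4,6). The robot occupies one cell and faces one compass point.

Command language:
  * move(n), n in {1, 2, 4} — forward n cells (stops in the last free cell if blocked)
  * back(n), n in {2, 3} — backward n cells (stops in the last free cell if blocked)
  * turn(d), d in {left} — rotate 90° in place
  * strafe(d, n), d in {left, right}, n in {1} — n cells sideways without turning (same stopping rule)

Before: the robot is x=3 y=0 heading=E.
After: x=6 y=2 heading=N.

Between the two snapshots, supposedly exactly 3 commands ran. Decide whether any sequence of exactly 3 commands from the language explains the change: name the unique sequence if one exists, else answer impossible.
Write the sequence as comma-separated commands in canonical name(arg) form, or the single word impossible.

key: running move(2) before move(4) would end elsewhere — order is forced
initial: x=3 y=0 heading=E
t=1 move(4) ⇒ x=6 y=0 heading=E
t=2 turn(left) ⇒ x=6 y=0 heading=N
t=3 move(2) ⇒ x=6 y=2 heading=N
no other 3-command option fits: unique.

move(4), turn(left), move(2)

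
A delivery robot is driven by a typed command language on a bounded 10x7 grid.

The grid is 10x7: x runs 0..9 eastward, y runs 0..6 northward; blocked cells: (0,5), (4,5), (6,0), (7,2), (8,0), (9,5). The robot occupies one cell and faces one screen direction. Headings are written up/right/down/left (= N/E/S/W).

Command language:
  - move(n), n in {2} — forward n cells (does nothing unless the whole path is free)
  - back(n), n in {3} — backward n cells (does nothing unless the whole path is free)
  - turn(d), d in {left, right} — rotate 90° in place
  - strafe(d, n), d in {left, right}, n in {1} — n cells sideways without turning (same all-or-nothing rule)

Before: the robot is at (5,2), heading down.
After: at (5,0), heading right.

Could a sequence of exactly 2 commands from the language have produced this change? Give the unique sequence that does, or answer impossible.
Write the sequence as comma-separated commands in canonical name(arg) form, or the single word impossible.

key: cell and facing (now E) both changed — the 2 commands mix motion and turning
initial: at (5,2), heading down
1. move(2) → at (5,0), heading down
2. turn(left) → at (5,0), heading right
no other 2-command option fits: unique.

move(2), turn(left)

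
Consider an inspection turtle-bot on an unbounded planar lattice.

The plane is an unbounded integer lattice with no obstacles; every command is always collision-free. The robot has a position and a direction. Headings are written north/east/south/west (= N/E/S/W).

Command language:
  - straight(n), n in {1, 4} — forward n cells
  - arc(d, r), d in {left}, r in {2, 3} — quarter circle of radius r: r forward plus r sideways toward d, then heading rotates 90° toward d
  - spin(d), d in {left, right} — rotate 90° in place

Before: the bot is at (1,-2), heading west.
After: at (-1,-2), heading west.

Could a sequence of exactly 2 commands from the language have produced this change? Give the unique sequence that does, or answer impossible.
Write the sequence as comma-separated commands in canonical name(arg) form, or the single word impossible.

key: heading stays W — no command in the sequence turns
initial: at (1,-2), heading west
t=1 straight(1) ⇒ at (0,-2), heading west
t=2 straight(1) ⇒ at (-1,-2), heading west
no rival 2-sequence matches.

straight(1), straight(1)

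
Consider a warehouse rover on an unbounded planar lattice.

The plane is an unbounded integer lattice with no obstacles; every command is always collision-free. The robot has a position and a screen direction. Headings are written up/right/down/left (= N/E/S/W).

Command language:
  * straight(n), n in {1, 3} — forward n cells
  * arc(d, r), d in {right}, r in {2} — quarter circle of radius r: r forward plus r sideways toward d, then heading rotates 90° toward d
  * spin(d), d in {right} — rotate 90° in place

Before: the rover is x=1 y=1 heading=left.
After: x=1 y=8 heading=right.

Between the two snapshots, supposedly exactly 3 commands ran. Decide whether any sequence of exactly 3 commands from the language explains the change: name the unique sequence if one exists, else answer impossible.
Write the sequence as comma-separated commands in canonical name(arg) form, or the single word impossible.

arc(right, 2), straight(3), arc(right, 2)

key: position moved to (1,8) AND the heading swung to E — translation plus rotation needed
start: x=1 y=1 heading=left
1. arc(right, 2) → x=-1 y=3 heading=up
2. straight(3) → x=-1 y=6 heading=up
3. arc(right, 2) → x=1 y=8 heading=right
no other 3-command option fits: unique.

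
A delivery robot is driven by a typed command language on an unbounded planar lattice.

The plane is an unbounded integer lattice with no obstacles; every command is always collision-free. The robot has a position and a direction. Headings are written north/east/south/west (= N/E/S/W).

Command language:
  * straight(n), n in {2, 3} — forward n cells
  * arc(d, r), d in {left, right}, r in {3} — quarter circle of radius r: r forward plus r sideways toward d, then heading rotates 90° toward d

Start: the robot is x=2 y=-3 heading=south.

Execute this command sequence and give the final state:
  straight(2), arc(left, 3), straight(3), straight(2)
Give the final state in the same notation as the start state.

start: x=2 y=-3 heading=south
step 1 (straight(2)): x=2 y=-5 heading=south
step 2 (arc(left, 3)): x=5 y=-8 heading=east
step 3 (straight(3)): x=8 y=-8 heading=east
step 4 (straight(2)): x=10 y=-8 heading=east

x=10 y=-8 heading=east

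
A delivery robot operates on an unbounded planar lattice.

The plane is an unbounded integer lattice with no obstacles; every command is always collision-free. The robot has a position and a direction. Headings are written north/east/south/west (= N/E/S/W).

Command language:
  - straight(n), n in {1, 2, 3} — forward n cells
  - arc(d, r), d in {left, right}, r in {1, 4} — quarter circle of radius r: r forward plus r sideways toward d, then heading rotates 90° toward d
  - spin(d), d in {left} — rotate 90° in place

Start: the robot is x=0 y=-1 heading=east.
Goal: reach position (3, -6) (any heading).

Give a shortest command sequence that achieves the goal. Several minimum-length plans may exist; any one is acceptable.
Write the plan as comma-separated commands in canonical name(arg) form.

t0: x=0 y=-1 heading=east
1. arc(right, 4) → x=4 y=-5 heading=south
2. arc(right, 1) → x=3 y=-6 heading=west
nothing shorter than 2 reaches the goal.

arc(right, 4), arc(right, 1)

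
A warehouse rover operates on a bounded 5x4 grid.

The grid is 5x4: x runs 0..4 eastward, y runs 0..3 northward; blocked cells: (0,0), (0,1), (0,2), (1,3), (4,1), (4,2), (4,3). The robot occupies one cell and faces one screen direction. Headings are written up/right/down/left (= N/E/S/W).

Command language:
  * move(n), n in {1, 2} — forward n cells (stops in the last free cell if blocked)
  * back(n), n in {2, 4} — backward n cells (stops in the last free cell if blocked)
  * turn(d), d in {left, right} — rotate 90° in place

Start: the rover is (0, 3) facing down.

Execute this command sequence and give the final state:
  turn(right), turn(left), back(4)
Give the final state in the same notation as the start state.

start: (0, 3) facing down
t=1 turn(right) ⇒ (0, 3) facing left
t=2 turn(left) ⇒ (0, 3) facing down
t=3 back(4) ⇒ (0, 3) facing down

(0, 3) facing down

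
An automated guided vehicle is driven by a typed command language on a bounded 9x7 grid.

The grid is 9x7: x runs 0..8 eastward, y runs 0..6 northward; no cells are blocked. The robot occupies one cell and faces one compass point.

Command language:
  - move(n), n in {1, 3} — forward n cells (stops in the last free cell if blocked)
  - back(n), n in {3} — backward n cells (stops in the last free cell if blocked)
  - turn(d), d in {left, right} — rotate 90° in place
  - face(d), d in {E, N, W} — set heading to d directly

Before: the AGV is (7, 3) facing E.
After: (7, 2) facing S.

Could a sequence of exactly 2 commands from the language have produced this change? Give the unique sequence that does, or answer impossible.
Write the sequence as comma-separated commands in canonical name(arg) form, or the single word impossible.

key: cell and facing (now S) both changed — the 2 commands mix motion and turning
start: (7, 3) facing E
t=1 turn(right) ⇒ (7, 3) facing S
t=2 move(1) ⇒ (7, 2) facing S
all 64 alternatives checked — unique.

turn(right), move(1)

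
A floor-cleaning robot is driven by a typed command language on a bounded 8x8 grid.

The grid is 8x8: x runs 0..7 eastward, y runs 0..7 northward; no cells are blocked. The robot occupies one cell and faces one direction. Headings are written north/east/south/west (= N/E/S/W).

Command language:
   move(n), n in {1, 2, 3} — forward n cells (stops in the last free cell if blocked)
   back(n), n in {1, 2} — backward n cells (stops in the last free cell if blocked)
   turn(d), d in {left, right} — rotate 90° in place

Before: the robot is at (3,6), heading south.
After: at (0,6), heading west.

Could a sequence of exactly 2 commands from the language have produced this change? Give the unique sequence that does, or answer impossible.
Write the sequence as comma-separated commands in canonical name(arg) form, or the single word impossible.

turn(right), move(3)

key: running move(3) before turn(right) would end elsewhere — order is forced
initial: at (3,6), heading south
1. turn(right) → at (3,6), heading west
2. move(3) → at (0,6), heading west
no other 2-command option fits: unique.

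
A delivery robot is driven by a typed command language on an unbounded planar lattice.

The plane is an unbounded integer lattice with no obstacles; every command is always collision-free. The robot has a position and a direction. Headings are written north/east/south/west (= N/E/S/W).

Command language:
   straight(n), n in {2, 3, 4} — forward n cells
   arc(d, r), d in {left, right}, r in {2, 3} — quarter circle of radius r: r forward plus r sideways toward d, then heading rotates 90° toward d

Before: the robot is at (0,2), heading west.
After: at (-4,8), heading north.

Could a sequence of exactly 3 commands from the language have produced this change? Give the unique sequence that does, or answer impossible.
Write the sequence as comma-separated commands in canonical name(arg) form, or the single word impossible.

straight(2), arc(right, 2), straight(4)

key: running straight(4) before straight(2) would end elsewhere — order is forced
initial: at (0,2), heading west
t=1 straight(2) ⇒ at (-2,2), heading west
t=2 arc(right, 2) ⇒ at (-4,4), heading north
t=3 straight(4) ⇒ at (-4,8), heading north
no other 3-command option fits: unique.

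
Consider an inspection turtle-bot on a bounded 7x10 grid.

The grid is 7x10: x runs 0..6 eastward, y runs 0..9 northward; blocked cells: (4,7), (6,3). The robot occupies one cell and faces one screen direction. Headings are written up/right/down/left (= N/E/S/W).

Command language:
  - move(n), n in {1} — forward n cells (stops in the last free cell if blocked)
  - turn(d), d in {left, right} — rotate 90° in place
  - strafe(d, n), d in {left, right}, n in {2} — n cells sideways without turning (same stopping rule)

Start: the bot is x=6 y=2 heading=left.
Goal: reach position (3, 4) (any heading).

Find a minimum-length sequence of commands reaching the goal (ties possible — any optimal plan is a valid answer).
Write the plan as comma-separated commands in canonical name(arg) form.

move(1), move(1), move(1), strafe(right, 2)

t0: x=6 y=2 heading=left
step 1 (move(1)): x=5 y=2 heading=left
step 2 (move(1)): x=4 y=2 heading=left
step 3 (move(1)): x=3 y=2 heading=left
step 4 (strafe(right, 2)): x=3 y=4 heading=left
shorter routes all fall short; 4 is best.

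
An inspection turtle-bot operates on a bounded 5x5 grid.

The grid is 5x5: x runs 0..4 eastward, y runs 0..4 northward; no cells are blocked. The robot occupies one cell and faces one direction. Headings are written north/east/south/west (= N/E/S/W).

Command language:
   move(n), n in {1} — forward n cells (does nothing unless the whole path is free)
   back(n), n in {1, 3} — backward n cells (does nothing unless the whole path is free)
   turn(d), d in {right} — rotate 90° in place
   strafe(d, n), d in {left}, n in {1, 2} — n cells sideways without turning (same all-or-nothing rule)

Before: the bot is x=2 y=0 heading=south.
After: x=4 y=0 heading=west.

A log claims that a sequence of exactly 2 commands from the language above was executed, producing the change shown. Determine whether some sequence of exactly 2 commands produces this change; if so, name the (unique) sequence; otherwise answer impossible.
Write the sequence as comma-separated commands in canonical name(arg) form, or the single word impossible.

strafe(left, 2), turn(right)

key: cell and facing (now W) both changed — the 2 commands mix motion and turning
t0: x=2 y=0 heading=south
[1] after strafe(left, 2): x=4 y=0 heading=south
[2] after turn(right): x=4 y=0 heading=west
no other 2-command option fits: unique.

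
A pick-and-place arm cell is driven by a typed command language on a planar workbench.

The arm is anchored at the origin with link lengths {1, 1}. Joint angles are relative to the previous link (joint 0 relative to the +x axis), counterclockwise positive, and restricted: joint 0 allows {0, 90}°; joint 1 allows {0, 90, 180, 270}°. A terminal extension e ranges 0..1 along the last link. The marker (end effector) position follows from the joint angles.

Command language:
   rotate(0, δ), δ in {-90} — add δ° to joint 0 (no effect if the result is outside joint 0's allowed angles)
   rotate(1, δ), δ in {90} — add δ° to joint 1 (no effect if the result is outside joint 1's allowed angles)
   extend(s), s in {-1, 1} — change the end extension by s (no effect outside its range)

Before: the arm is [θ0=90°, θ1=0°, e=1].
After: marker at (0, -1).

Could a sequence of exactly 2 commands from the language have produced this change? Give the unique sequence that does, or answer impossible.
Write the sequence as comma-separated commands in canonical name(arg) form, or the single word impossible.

start: [θ0=90°, θ1=0°, e=1]
step 1 (rotate(1, 90)): [θ0=90°, θ1=90°, e=1]
step 2 (rotate(1, 90)): [θ0=90°, θ1=180°, e=1]
all 16 alternatives checked — unique.

rotate(1, 90), rotate(1, 90)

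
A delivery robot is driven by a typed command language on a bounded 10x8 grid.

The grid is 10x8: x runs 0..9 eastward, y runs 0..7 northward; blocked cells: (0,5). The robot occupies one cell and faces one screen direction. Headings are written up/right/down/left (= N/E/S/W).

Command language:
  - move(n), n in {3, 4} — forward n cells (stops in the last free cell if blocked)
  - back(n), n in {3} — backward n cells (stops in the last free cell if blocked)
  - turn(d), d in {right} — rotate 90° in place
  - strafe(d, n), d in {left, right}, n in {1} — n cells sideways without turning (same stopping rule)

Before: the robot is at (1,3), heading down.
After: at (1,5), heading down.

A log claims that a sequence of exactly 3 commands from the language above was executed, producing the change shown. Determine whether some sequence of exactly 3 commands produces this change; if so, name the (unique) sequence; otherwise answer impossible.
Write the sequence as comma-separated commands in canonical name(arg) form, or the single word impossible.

back(3), move(4), back(3)

key: heading stays S — no command in the sequence turns
begin: at (1,3), heading down
1. back(3) → at (1,6), heading down
2. move(4) → at (1,2), heading down
3. back(3) → at (1,5), heading down
all 216 alternatives checked — unique.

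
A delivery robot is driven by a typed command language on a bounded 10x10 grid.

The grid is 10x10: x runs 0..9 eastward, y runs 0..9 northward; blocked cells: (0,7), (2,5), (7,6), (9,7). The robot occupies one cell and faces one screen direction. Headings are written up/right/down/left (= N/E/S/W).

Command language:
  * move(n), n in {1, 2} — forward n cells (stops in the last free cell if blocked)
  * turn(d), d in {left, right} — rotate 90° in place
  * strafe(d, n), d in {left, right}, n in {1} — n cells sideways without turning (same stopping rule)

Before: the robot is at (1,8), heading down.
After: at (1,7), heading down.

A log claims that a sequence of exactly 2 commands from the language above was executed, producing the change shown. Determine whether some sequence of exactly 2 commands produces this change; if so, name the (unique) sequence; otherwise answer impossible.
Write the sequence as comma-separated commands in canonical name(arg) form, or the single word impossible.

key: strafe(right, 1) is stopped early by the blocked cell at (0,7)
start: at (1,8), heading down
t=1 move(1) ⇒ at (1,7), heading down
t=2 strafe(right, 1) ⇒ at (1,7), heading down
all 36 alternatives checked — unique.

move(1), strafe(right, 1)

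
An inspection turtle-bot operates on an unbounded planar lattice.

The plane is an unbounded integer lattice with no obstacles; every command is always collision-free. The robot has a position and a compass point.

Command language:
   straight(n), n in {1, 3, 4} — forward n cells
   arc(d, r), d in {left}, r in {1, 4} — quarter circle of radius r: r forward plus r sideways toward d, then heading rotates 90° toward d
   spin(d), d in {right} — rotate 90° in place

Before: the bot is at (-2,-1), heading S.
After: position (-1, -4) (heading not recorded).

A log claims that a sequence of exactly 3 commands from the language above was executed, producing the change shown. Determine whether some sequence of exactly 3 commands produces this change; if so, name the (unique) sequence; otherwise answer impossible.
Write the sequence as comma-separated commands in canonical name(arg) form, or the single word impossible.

key: order matters: swapping straight(1) and arc(left, 1) lands elsewhere
from: at (-2,-1), heading S
step 1 (straight(1)): at (-2,-2), heading S
step 2 (straight(1)): at (-2,-3), heading S
step 3 (arc(left, 1)): at (-1,-4), heading E
no rival 3-sequence matches.

straight(1), straight(1), arc(left, 1)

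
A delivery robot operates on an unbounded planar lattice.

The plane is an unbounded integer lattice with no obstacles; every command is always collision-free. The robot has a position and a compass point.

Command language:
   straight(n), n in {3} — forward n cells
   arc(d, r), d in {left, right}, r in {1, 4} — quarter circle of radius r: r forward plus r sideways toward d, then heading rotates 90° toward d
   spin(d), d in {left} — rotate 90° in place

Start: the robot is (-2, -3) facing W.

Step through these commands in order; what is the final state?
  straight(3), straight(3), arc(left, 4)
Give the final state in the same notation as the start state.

begin: (-2, -3) facing W
step 1 (straight(3)): (-5, -3) facing W
step 2 (straight(3)): (-8, -3) facing W
step 3 (arc(left, 4)): (-12, -7) facing S

(-12, -7) facing S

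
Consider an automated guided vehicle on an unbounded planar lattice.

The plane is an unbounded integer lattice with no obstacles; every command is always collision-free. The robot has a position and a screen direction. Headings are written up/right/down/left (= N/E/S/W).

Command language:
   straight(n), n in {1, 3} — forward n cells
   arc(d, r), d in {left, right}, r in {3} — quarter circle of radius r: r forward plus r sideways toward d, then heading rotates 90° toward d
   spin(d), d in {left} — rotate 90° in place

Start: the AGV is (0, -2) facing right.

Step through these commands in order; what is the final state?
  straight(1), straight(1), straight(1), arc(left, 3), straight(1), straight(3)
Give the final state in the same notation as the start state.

begin: (0, -2) facing right
t=1 straight(1) ⇒ (1, -2) facing right
t=2 straight(1) ⇒ (2, -2) facing right
t=3 straight(1) ⇒ (3, -2) facing right
t=4 arc(left, 3) ⇒ (6, 1) facing up
t=5 straight(1) ⇒ (6, 2) facing up
t=6 straight(3) ⇒ (6, 5) facing up

(6, 5) facing up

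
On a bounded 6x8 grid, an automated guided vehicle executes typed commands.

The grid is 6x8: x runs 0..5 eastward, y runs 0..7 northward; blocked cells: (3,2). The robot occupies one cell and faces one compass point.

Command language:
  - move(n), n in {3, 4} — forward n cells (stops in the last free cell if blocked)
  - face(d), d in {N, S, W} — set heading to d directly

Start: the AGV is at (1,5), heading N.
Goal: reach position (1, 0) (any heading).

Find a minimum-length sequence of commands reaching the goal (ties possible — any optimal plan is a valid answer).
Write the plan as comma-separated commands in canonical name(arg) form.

face(S), move(4), move(4)

initial: at (1,5), heading N
1. face(S) → at (1,5), heading S
2. move(4) → at (1,1), heading S
3. move(4) → at (1,0), heading S
shorter routes all fall short; 3 is best.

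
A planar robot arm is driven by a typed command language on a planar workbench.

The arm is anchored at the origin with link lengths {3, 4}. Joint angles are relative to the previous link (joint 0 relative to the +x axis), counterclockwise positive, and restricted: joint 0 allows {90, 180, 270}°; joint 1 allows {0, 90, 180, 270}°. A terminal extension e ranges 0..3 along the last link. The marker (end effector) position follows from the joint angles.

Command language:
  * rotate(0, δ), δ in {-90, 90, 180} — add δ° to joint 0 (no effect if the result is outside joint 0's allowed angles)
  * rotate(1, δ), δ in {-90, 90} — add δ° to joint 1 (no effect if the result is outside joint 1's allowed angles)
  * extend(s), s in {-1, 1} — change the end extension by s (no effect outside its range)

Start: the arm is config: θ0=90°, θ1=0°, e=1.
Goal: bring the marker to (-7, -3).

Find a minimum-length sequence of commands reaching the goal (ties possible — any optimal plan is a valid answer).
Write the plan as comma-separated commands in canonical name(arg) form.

rotate(0, 180), rotate(1, -90), extend(1), extend(1)

t0: config: θ0=90°, θ1=0°, e=1
step 1 (rotate(0, 180)): config: θ0=270°, θ1=0°, e=1
step 2 (rotate(1, -90)): config: θ0=270°, θ1=270°, e=1
step 3 (extend(1)): config: θ0=270°, θ1=270°, e=2
step 4 (extend(1)): config: θ0=270°, θ1=270°, e=3
no 3-step plan works, so 4 is optimal.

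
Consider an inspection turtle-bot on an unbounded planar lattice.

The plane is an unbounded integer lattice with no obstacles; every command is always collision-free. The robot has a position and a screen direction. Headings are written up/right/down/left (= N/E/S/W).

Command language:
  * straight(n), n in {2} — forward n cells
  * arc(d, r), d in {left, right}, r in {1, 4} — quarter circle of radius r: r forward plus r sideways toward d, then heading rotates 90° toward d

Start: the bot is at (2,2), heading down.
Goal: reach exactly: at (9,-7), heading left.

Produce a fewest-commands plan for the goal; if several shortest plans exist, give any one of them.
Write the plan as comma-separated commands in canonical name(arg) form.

t0: at (2,2), heading down
step 1 (arc(left, 4)): at (6,-2), heading right
step 2 (arc(right, 4)): at (10,-6), heading down
step 3 (arc(right, 1)): at (9,-7), heading left
nothing shorter than 3 reaches the goal.

arc(left, 4), arc(right, 4), arc(right, 1)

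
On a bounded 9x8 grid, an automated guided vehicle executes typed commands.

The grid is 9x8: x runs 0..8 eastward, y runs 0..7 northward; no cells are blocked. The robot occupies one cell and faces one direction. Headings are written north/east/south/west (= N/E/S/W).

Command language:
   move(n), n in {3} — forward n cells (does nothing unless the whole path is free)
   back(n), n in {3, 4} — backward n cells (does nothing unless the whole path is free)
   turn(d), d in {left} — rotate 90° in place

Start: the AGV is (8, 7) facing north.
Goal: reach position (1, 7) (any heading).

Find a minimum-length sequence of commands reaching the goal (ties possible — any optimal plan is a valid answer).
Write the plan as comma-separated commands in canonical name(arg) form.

initial: (8, 7) facing north
step 1 (turn(left)): (8, 7) facing west
step 2 (turn(left)): (8, 7) facing south
step 3 (turn(left)): (8, 7) facing east
step 4 (back(4)): (4, 7) facing east
step 5 (back(3)): (1, 7) facing east
no 4-step plan works, so 5 is optimal.

turn(left), turn(left), turn(left), back(4), back(3)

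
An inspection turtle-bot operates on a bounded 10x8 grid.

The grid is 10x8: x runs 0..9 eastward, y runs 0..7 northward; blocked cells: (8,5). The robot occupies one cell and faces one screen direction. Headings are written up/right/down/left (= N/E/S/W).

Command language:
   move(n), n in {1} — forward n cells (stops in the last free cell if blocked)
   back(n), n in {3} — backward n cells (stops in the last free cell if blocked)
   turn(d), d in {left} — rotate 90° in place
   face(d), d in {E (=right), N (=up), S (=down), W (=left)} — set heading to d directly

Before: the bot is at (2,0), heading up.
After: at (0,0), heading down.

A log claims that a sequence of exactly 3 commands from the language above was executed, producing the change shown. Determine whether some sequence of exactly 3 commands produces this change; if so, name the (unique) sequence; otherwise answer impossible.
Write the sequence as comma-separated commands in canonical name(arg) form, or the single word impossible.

key: back(3) runs into the grid edge before its full distance
start: at (2,0), heading up
1. face(E) → at (2,0), heading right
2. back(3) → at (0,0), heading right
3. face(S) → at (0,0), heading down
no rival 3-sequence matches.

face(E), back(3), face(S)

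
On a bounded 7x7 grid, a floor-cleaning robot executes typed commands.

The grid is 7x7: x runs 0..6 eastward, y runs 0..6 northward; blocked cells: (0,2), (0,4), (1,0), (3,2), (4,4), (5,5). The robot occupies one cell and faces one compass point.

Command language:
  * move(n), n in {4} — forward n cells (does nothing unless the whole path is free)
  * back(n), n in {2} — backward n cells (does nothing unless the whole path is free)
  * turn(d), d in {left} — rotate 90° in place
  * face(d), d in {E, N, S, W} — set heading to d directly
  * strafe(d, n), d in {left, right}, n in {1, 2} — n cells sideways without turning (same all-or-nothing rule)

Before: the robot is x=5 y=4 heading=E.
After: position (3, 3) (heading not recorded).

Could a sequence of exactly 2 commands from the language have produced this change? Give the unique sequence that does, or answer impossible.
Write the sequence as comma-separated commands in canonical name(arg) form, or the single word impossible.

strafe(right, 1), back(2)

key: order matters: swapping strafe(right, 1) and back(2) lands elsewhere
t0: x=5 y=4 heading=E
step 1 (strafe(right, 1)): x=5 y=3 heading=E
step 2 (back(2)): x=3 y=3 heading=E
no other 2-command option fits: unique.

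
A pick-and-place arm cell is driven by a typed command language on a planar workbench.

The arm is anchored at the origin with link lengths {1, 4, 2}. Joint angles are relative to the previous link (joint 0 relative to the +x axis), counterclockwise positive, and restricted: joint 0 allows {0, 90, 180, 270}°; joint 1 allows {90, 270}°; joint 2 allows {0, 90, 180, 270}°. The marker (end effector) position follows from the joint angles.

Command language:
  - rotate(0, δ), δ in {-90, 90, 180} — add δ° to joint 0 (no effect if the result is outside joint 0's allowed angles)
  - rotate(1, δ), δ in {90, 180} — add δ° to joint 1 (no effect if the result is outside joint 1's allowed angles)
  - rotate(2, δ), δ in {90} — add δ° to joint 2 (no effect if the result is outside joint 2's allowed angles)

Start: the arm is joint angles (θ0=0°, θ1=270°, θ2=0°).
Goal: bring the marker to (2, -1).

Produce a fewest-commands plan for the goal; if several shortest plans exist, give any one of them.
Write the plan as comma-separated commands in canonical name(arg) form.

rotate(1, 180), rotate(0, -90), rotate(2, 90), rotate(2, 90)

start: joint angles (θ0=0°, θ1=270°, θ2=0°)
t=1 rotate(1, 180) ⇒ joint angles (θ0=0°, θ1=90°, θ2=0°)
t=2 rotate(0, -90) ⇒ joint angles (θ0=270°, θ1=90°, θ2=0°)
t=3 rotate(2, 90) ⇒ joint angles (θ0=270°, θ1=90°, θ2=90°)
t=4 rotate(2, 90) ⇒ joint angles (θ0=270°, θ1=90°, θ2=180°)
nothing shorter than 4 reaches the goal.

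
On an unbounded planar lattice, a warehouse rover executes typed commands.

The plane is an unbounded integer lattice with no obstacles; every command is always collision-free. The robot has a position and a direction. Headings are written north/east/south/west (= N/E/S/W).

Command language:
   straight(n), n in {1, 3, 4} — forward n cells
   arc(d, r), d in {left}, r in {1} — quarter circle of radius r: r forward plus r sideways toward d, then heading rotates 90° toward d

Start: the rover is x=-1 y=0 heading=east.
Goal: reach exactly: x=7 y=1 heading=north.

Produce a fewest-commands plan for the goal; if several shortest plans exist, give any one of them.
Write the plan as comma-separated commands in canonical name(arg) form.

straight(4), straight(3), arc(left, 1)

t0: x=-1 y=0 heading=east
[1] after straight(4): x=3 y=0 heading=east
[2] after straight(3): x=6 y=0 heading=east
[3] after arc(left, 1): x=7 y=1 heading=north
minimal: 3 command(s), checked below 3.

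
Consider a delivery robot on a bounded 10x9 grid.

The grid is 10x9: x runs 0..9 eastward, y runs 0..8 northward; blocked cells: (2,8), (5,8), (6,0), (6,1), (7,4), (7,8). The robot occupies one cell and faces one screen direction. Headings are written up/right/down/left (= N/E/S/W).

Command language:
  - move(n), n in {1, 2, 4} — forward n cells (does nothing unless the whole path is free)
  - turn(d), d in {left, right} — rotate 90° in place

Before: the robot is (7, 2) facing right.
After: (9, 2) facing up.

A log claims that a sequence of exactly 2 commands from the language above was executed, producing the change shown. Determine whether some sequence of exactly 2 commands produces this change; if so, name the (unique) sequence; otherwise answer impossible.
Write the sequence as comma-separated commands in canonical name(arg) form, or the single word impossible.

key: order matters: swapping move(2) and turn(left) lands elsewhere
from: (7, 2) facing right
t=1 move(2) ⇒ (9, 2) facing right
t=2 turn(left) ⇒ (9, 2) facing up
no other 2-command option fits: unique.

move(2), turn(left)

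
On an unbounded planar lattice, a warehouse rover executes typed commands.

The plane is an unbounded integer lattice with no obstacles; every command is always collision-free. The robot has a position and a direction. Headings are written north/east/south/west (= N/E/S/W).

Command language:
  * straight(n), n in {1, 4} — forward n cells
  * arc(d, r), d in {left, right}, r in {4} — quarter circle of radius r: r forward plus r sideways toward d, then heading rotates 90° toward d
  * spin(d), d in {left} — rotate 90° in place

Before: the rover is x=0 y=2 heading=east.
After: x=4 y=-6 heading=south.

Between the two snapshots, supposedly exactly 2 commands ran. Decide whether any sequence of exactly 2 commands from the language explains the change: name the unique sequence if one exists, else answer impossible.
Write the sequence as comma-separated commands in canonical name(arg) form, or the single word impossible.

arc(right, 4), straight(4)

key: position moved to (4,-6) AND the heading swung to S — translation plus rotation needed
start: x=0 y=2 heading=east
1. arc(right, 4) → x=4 y=-2 heading=south
2. straight(4) → x=4 y=-6 heading=south
no rival 2-sequence matches.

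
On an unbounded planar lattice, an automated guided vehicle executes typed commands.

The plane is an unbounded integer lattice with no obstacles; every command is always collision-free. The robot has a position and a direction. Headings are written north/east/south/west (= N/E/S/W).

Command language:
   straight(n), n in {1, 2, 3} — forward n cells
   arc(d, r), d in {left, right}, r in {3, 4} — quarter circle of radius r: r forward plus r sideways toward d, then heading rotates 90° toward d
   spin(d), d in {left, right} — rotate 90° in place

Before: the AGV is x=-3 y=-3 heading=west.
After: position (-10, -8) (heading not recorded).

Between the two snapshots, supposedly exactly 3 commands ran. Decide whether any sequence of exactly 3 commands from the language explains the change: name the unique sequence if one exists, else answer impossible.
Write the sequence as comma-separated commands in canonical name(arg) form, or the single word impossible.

straight(3), arc(left, 4), straight(1)

key: running straight(1) before straight(3) would end elsewhere — order is forced
start: x=-3 y=-3 heading=west
1. straight(3) → x=-6 y=-3 heading=west
2. arc(left, 4) → x=-10 y=-7 heading=south
3. straight(1) → x=-10 y=-8 heading=south
uniquely the one of 729 3-step routes that fits.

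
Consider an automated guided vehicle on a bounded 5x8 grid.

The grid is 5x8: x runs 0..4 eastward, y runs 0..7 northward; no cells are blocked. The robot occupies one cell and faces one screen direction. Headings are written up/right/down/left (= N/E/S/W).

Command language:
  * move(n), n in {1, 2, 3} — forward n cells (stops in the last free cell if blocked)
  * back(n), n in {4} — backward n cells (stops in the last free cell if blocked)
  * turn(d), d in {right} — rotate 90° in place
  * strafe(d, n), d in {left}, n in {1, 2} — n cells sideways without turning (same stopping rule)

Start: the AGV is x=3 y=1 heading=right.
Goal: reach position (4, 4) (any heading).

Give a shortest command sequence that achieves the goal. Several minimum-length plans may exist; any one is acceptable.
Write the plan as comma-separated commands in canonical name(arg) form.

strafe(left, 2), move(1), strafe(left, 1)

initial: x=3 y=1 heading=right
step 1 (strafe(left, 2)): x=3 y=3 heading=right
step 2 (move(1)): x=4 y=3 heading=right
step 3 (strafe(left, 1)): x=4 y=4 heading=right
minimal: 3 command(s), checked below 3.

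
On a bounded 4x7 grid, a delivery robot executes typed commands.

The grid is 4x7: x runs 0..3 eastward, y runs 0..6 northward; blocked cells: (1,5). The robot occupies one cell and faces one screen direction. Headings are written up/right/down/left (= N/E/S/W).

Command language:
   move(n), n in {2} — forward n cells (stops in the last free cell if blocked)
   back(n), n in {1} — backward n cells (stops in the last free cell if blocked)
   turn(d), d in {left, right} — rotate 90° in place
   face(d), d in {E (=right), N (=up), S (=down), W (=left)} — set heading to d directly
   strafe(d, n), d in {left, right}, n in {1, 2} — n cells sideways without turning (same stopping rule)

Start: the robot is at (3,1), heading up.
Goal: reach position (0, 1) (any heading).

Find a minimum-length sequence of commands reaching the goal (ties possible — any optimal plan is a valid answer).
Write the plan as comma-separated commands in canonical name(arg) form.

begin: at (3,1), heading up
1. strafe(left, 2) → at (1,1), heading up
2. strafe(left, 2) → at (0,1), heading up
no 1-step plan works, so 2 is optimal.

strafe(left, 2), strafe(left, 2)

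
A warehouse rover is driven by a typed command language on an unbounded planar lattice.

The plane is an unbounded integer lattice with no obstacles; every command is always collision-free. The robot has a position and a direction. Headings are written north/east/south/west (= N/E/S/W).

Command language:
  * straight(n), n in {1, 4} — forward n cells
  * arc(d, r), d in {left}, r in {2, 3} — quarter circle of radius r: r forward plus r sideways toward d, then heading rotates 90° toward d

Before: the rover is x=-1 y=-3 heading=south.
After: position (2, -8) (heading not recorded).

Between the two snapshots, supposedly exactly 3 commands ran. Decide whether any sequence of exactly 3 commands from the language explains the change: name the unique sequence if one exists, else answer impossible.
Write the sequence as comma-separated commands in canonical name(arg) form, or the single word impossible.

key: order matters: swapping straight(1) and arc(left, 3) lands elsewhere
begin: x=-1 y=-3 heading=south
t=1 straight(1) ⇒ x=-1 y=-4 heading=south
t=2 straight(1) ⇒ x=-1 y=-5 heading=south
t=3 arc(left, 3) ⇒ x=2 y=-8 heading=east
all 64 alternatives checked — unique.

straight(1), straight(1), arc(left, 3)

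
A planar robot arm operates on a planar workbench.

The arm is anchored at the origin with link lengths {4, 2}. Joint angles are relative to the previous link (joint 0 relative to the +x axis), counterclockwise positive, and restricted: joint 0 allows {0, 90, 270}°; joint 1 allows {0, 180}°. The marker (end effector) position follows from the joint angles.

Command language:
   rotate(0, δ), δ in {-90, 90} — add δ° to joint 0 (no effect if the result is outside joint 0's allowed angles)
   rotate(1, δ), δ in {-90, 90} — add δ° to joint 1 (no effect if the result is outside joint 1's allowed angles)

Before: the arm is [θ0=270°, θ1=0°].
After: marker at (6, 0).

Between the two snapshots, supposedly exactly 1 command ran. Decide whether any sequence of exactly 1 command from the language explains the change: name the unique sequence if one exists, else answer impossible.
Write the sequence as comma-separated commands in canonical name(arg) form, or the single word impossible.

rotate(0, 90)

t0: [θ0=270°, θ1=0°]
[1] after rotate(0, 90): [θ0=0°, θ1=0°]
no rival 1-sequence matches.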